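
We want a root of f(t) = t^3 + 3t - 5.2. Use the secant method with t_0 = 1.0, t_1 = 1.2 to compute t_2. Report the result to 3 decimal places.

f(1.0) = -1.20000, f(1.2) = 0.12800
t_2 = 1.20000 − 0.12800·(1.20000 − 1.00000) / (0.12800 − (-1.20000)) = 1.20000 − (0.02560)/(1.32800) = 1.18072

1.181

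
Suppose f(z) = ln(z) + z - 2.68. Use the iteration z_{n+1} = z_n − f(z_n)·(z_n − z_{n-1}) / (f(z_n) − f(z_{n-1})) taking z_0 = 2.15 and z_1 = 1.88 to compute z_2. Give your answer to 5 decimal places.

f(2.15) = 0.2354678, f(1.88) = -0.1687282
z_2 = 1.8800000 − (-0.1687282)·(1.8800000 − 2.1500000) / (-0.1687282 − 0.2354678) = 1.8800000 − (0.0455566)/(-0.4041961) = 1.9927092

1.99271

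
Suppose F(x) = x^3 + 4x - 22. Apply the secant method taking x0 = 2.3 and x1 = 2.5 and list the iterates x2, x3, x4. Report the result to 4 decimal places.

F(2.3) = -0.633000, F(2.5) = 3.625000
x2 = 2.500000 − 3.625000·(2.500000 − 2.300000) / (3.625000 − (-0.633000)) = 2.500000 − (0.725000)/(4.258000) = 2.329732
F(2.329732) = -0.036094
x3 = 2.329732 − (-0.036094)·(2.329732 − 2.500000) / (-0.036094 − 3.625000) = 2.329732 − (0.006146)/(-3.661094) = 2.331411
F(2.331411) = -0.002027
x4 = 2.331411 − (-0.002027)·(2.331411 − 2.329732) / (-0.002027 − (-0.036094)) = 2.331411 − (-0.000003)/(0.034067) = 2.331511

2.3297, 2.3314, 2.3315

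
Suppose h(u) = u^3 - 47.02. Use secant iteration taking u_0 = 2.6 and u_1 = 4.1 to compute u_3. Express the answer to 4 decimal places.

3.5903

h(2.6) = -29.444000, h(4.1) = 21.901000
u_2 = 4.100000 − 21.901000·(4.100000 − 2.600000) / (21.901000 − (-29.444000)) = 4.100000 − (32.851500)/(51.345000) = 3.460181
h(3.460181) = -5.591758
u_3 = 3.460181 − (-5.591758)·(3.460181 − 4.100000) / (-5.591758 − 21.901000) = 3.460181 − (3.577713)/(-27.492758) = 3.590314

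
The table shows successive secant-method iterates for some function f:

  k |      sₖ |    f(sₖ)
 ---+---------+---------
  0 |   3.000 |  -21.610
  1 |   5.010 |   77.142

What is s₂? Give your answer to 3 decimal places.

3.440

s₂ = 5.010 − 77.142·(5.010 − 3.000) / (77.142 − (-21.610))
   = 5.010 − (155.05542)/(98.75200) = 3.43985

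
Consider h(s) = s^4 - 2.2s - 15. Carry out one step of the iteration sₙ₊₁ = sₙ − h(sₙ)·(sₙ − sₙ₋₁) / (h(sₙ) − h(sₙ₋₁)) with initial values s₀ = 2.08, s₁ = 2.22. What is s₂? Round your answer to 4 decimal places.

h(2.08) = -0.858263, h(2.22) = 4.405127
s₂ = 2.220000 − 4.405127·(2.220000 − 2.080000) / (4.405127 − (-0.858263)) = 2.220000 − (0.616718)/(5.263390) = 2.102829

2.1028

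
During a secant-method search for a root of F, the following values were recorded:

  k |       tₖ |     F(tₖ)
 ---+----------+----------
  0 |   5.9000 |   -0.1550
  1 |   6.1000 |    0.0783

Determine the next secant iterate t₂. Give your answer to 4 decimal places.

6.0329

t₂ = 6.1000 − 0.0783·(6.1000 − 5.9000) / (0.0783 − (-0.1550))
   = 6.1000 − (0.015660)/(0.233300) = 6.032876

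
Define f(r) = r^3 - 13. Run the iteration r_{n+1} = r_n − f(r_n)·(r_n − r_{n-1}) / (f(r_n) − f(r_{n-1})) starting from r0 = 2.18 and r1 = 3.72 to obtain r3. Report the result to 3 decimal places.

f(2.18) = -2.63977, f(3.72) = 38.47885
r2 = 3.72000 − 38.47885·(3.72000 − 2.18000) / (38.47885 − (-2.63977)) = 3.72000 − (59.25743)/(41.11862) = 2.27887
f(2.27887) = -1.16532
r3 = 2.27887 − (-1.16532)·(2.27887 − 3.72000) / (-1.16532 − 38.47885) = 2.27887 − (1.67938)/(-39.64417) = 2.32123

2.321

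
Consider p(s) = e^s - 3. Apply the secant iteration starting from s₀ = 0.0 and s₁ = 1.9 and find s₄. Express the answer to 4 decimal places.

1.1360

p(0.0) = -2.000000, p(1.9) = 3.685894
s₂ = 1.900000 − 3.685894·(1.900000 − 0.000000) / (3.685894 − (-2.000000)) = 1.900000 − (7.003199)/(5.685894) = 0.668321
p(0.668321) = -1.049042
s₃ = 0.668321 − (-1.049042)·(0.668321 − 1.900000) / (-1.049042 − 3.685894) = 0.668321 − (1.292083)/(-4.734936) = 0.941203
p(0.941203) = -0.436936
s₄ = 0.941203 − (-0.436936)·(0.941203 − 0.668321) / (-0.436936 − (-1.049042)) = 0.941203 − (-0.119232)/(0.612106) = 1.135994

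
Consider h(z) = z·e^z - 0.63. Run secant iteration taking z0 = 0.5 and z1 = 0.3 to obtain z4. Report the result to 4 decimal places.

0.4157

h(0.5) = 0.194361, h(0.3) = -0.225042
z2 = 0.300000 − (-0.225042)·(0.300000 − 0.500000) / (-0.225042 − 0.194361) = 0.300000 − (0.045008)/(-0.419403) = 0.407316
h(0.407316) = -0.017895
z3 = 0.407316 − (-0.017895)·(0.407316 − 0.300000) / (-0.017895 − (-0.225042)) = 0.407316 − (-0.001920)/(0.207147) = 0.416586
h(0.416586) = 0.001868
z4 = 0.416586 − 0.001868·(0.416586 − 0.407316) / (0.001868 − (-0.017895)) = 0.416586 − (0.000017)/(0.019763) = 0.415710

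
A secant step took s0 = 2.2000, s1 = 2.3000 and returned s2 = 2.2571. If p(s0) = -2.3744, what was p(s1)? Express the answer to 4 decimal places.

1.7839

The secant line through (2.2000, -2.3744) and (2.3000, p(s1)) crosses zero at s2 = 2.2571.
So (2.2000, -2.3744), (2.3000, p(s1)), (2.2571, 0) are collinear:
p(s1) = -2.3744 · (2.3000 − 2.2571) / (2.2000 − 2.2571) = -2.3744 · (0.042900)/(-0.057100) = 1.783919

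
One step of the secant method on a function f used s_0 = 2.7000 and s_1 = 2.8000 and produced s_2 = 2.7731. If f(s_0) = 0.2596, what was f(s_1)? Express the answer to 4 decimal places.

The secant line through (2.7000, 0.2596) and (2.8000, f(s_1)) crosses zero at s_2 = 2.7731.
So (2.7000, 0.2596), (2.8000, f(s_1)), (2.7731, 0) are collinear:
f(s_1) = 0.2596 · (2.8000 − 2.7731) / (2.7000 − 2.7731) = 0.2596 · (0.026900)/(-0.073100) = -0.095530

-0.0955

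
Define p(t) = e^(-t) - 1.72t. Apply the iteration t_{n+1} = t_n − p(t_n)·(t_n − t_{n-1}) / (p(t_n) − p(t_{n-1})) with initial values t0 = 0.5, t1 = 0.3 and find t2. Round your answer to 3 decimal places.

p(0.5) = -0.25347, p(0.3) = 0.22482
t2 = 0.30000 − 0.22482·(0.30000 − 0.50000) / (0.22482 − (-0.25347)) = 0.30000 − (-0.04496)/(0.47829) = 0.39401

0.394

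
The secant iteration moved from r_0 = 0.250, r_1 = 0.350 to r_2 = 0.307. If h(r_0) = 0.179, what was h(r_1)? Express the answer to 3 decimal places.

-0.135

The secant line through (0.250, 0.179) and (0.350, h(r_1)) crosses zero at r_2 = 0.307.
So (0.250, 0.179), (0.350, h(r_1)), (0.307, 0) are collinear:
h(r_1) = 0.179 · (0.350 − 0.307) / (0.250 − 0.307) = 0.179 · (0.04300)/(-0.05700) = -0.13504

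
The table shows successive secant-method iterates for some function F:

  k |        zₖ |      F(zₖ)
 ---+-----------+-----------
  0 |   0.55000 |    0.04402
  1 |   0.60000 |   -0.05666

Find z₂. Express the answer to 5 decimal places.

z₂ = 0.60000 − (-0.05666)·(0.60000 − 0.55000) / (-0.05666 − 0.04402)
   = 0.60000 − (-0.0028330)/(-0.1006800) = 0.5718613

0.57186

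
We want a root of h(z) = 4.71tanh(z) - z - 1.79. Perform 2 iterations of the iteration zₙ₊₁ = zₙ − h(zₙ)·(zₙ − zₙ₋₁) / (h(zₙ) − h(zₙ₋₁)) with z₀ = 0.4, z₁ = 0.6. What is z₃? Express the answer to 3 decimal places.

h(0.4) = -0.40044, h(0.6) = 0.13950
z₂ = 0.60000 − 0.13950·(0.60000 − 0.40000) / (0.13950 − (-0.40044)) = 0.60000 − (0.02790)/(0.53994) = 0.54833
h(0.54833) = 0.01321
z₃ = 0.54833 − 0.01321·(0.54833 − 0.60000) / (0.01321 − 0.13950) = 0.54833 − (-0.00068)/(-0.12629) = 0.54292

0.543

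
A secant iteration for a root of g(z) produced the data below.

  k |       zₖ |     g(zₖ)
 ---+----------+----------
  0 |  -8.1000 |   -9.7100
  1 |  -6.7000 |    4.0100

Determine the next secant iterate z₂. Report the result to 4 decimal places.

-7.1092

z₂ = -6.7000 − 4.0100·(-6.7000 − (-8.1000)) / (4.0100 − (-9.7100))
   = -6.7000 − (5.614000)/(13.720000) = -7.109184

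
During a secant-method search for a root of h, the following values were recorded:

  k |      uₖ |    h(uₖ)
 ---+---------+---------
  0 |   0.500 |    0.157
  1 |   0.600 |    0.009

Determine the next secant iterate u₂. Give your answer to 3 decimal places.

0.606

u₂ = 0.600 − 0.009·(0.600 − 0.500) / (0.009 − 0.157)
   = 0.600 − (0.00090)/(-0.14800) = 0.60608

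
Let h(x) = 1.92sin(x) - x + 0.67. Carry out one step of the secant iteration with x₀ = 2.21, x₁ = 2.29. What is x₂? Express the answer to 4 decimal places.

2.2104

h(2.21) = 0.000936, h(2.29) = -0.175525
x₂ = 2.290000 − (-0.175525)·(2.290000 − 2.210000) / (-0.175525 − 0.000936) = 2.290000 − (-0.014042)/(-0.176462) = 2.210425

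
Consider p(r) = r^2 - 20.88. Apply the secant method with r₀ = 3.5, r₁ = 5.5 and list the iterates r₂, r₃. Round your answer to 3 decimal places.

p(3.5) = -8.63000, p(5.5) = 9.37000
r₂ = 5.50000 − 9.37000·(5.50000 − 3.50000) / (9.37000 − (-8.63000)) = 5.50000 − (18.74000)/(18.00000) = 4.45889
p(4.45889) = -0.99831
r₃ = 4.45889 − (-0.99831)·(4.45889 − 5.50000) / (-0.99831 − 9.37000) = 4.45889 − (1.03935)/(-10.36831) = 4.55913

4.459, 4.559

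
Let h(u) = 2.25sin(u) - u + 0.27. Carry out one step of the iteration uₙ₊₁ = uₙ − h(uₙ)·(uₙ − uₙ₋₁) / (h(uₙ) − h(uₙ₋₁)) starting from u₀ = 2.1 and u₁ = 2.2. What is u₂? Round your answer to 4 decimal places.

2.1503

h(2.1) = 0.112221, h(2.2) = -0.110883
u₂ = 2.200000 − (-0.110883)·(2.200000 − 2.100000) / (-0.110883 − 0.112221) = 2.200000 − (-0.011088)/(-0.223104) = 2.150300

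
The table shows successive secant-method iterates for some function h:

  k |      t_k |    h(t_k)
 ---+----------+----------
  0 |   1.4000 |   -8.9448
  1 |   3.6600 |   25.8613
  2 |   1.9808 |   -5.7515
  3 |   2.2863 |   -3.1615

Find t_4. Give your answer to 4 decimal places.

2.6592

t_4 = 2.2863 − (-3.1615)·(2.2863 − 1.9808) / (-3.1615 − (-5.7515))
   = 2.2863 − (-0.965838)/(2.590000) = 2.659211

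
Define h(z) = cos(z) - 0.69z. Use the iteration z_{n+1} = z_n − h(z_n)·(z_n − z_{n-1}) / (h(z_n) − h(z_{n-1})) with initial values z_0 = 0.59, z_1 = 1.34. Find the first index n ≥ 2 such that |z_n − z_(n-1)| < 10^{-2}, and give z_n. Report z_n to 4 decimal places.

h(0.59) = 0.423841, h(1.34) = -0.695847
z_2 = 1.340000 − (-0.695847)·(0.750000)/(-1.119688) = 0.873901;  |Δ| = 0.466099
h(0.873901) = 0.038848
z_3 = 0.873901 − 0.038848·(-0.466099)/(0.734695) = 0.898547;  |Δ| = 0.024646
h(0.898547) = 0.002750
z_4 = 0.898547 − 0.002750·(0.024646)/(-0.036098) = 0.900425;  |Δ| = 0.001878
|z_4 − z_3| = 0.001878 < 10^{-2}

n = 4, z_n = 0.9004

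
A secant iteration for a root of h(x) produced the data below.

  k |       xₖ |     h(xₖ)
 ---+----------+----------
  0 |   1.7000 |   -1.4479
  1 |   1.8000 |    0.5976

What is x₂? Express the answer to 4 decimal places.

x₂ = 1.8000 − 0.5976·(1.8000 − 1.7000) / (0.5976 − (-1.4479))
   = 1.8000 − (0.059760)/(2.045500) = 1.770785

1.7708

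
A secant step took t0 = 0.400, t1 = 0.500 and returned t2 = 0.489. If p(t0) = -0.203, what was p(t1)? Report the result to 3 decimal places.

0.025

The secant line through (0.400, -0.203) and (0.500, p(t1)) crosses zero at t2 = 0.489.
So (0.400, -0.203), (0.500, p(t1)), (0.489, 0) are collinear:
p(t1) = -0.203 · (0.500 − 0.489) / (0.400 − 0.489) = -0.203 · (0.01100)/(-0.08900) = 0.02509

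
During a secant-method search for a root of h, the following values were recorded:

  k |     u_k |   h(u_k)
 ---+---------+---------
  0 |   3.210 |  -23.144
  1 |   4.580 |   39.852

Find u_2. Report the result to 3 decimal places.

u_2 = 4.580 − 39.852·(4.580 − 3.210) / (39.852 − (-23.144))
   = 4.580 − (54.59724)/(62.99600) = 3.71332

3.713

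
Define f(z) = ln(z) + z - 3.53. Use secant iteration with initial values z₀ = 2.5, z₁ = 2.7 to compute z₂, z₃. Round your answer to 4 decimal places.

f(2.5) = -0.113709, f(2.7) = 0.163252
z₂ = 2.700000 − 0.163252·(2.700000 − 2.500000) / (0.163252 − (-0.113709)) = 2.700000 − (0.032650)/(0.276961) = 2.582112
f(2.582112) = 0.000720
z₃ = 2.582112 − 0.000720·(2.582112 − 2.700000) / (0.000720 − 0.163252) = 2.582112 − (-0.000085)/(-0.162532) = 2.581590

2.5821, 2.5816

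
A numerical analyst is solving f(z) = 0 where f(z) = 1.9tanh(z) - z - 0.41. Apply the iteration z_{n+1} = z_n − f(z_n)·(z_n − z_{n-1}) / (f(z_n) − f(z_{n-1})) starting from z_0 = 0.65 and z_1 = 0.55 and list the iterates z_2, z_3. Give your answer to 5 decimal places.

f(0.65) = 0.0261729, f(0.55) = -0.0090116
z_2 = 0.5500000 − (-0.0090116)·(0.5500000 − 0.6500000) / (-0.0090116 − 0.0261729) = 0.5500000 − (0.0009012)/(-0.0351845) = 0.5756124
f(0.5756124) = 0.0013789
z_3 = 0.5756124 − 0.0013789·(0.5756124 − 0.5500000) / (0.0013789 − (-0.0090116)) = 0.5756124 − (0.0000353)/(0.0103905) = 0.5722134

0.57561, 0.57221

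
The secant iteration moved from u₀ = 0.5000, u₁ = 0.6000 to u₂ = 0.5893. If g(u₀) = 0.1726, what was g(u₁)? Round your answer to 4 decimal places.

The secant line through (0.5000, 0.1726) and (0.6000, g(u₁)) crosses zero at u₂ = 0.5893.
So (0.5000, 0.1726), (0.6000, g(u₁)), (0.5893, 0) are collinear:
g(u₁) = 0.1726 · (0.6000 − 0.5893) / (0.5000 − 0.5893) = 0.1726 · (0.010700)/(-0.089300) = -0.020681

-0.0207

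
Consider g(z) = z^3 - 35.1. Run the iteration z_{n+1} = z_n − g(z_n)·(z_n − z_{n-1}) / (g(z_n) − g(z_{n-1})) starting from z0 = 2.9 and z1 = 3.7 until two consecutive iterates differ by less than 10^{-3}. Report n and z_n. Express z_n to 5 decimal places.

g(2.9) = -10.7110000, g(3.7) = 15.5530000
z2 = 3.7000000 − 15.5530000·(0.8000000)/(26.2640000) = 3.2262565;  |Δ| = 0.4737435
g(3.2262565) = -1.5187648
z3 = 3.2262565 − (-1.5187648)·(-0.4737435)/(-17.0717648) = 3.2684024;  |Δ| = 0.0421459
g(3.2684024) = -0.1854416
z4 = 3.2684024 − (-0.1854416)·(0.0421459)/(1.3333232) = 3.2742641;  |Δ| = 0.0058617
g(3.2742641) = 0.0027491
z5 = 3.2742641 − 0.0027491·(0.0058617)/(0.1881906) = 3.2741785;  |Δ| = 0.0000856
|z5 − z4| = 0.0000856 < 10^{-3}

n = 5, z_n = 3.27418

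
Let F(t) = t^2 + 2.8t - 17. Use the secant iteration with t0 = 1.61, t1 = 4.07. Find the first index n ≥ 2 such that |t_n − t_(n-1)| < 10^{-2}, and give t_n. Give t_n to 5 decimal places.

F(1.61) = -9.8999000, F(4.07) = 10.9609000
t2 = 4.0700000 − 10.9609000·(2.4600000)/(20.8608000) = 2.7774410;  |Δ| = 1.2925590
F(2.7774410) = -1.5089864
t3 = 2.7774410 − (-1.5089864)·(-1.2925590)/(-12.4698864) = 2.9338542;  |Δ| = 0.1564131
F(2.9338542) = -0.1777081
t4 = 2.9338542 − (-0.1777081)·(0.1564131)/(1.3312783) = 2.9547333;  |Δ| = 0.0208791
F(2.9547333) = 0.0037017
t5 = 2.9547333 − 0.0037017·(0.0208791)/(0.1814098) = 2.9543072;  |Δ| = 0.0004260
|t5 − t4| = 0.0004260 < 10^{-2}

n = 5, t_n = 2.95431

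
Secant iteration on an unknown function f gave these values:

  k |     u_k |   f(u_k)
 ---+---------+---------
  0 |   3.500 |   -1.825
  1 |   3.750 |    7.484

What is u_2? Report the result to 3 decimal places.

u_2 = 3.750 − 7.484·(3.750 − 3.500) / (7.484 − (-1.825))
   = 3.750 − (1.87100)/(9.30900) = 3.54901

3.549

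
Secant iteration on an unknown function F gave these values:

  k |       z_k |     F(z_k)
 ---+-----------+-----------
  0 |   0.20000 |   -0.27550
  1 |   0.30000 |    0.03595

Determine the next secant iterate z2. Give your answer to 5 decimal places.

z2 = 0.30000 − 0.03595·(0.30000 − 0.20000) / (0.03595 − (-0.27550))
   = 0.30000 − (0.0035950)/(0.3114500) = 0.2884572

0.28846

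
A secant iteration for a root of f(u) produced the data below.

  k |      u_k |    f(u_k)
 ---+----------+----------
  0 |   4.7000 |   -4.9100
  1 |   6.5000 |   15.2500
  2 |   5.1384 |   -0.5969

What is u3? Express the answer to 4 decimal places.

5.1897

u3 = 5.1384 − (-0.5969)·(5.1384 − 6.5000) / (-0.5969 − 15.2500)
   = 5.1384 − (0.812739)/(-15.846900) = 5.189687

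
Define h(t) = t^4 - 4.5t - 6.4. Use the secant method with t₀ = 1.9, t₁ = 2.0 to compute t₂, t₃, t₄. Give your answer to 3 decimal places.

h(1.9) = -1.91790, h(2.0) = 0.60000
t₂ = 2.00000 − 0.60000·(2.00000 − 1.90000) / (0.60000 − (-1.91790)) = 2.00000 − (0.06000)/(2.51790) = 1.97617
h(1.97617) = -0.04179
t₃ = 1.97617 − (-0.04179)·(1.97617 − 2.00000) / (-0.04179 − 0.60000) = 1.97617 − (0.00100)/(-0.64179) = 1.97772
h(1.97772) = -0.00082
t₄ = 1.97772 − (-0.00082)·(1.97772 − 1.97617) / (-0.00082 − (-0.04179)) = 1.97772 − (0.00000)/(0.04097) = 1.97775

1.976, 1.978, 1.978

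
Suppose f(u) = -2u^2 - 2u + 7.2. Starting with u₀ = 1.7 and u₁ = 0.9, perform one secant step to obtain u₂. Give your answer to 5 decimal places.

f(1.7) = -1.9800000, f(0.9) = 3.7800000
u₂ = 0.9000000 − 3.7800000·(0.9000000 − 1.7000000) / (3.7800000 − (-1.9800000)) = 0.9000000 − (-3.0240000)/(5.7600000) = 1.4250000

1.42500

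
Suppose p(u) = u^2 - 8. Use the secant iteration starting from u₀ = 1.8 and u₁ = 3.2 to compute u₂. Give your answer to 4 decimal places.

2.7520

p(1.8) = -4.760000, p(3.2) = 2.240000
u₂ = 3.200000 − 2.240000·(3.200000 − 1.800000) / (2.240000 − (-4.760000)) = 3.200000 − (3.136000)/(7.000000) = 2.752000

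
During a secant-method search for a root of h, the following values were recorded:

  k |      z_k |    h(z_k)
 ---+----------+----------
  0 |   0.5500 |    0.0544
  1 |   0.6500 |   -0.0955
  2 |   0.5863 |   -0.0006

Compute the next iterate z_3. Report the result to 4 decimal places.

0.5859

z_3 = 0.5863 − (-0.0006)·(0.5863 − 0.6500) / (-0.0006 − (-0.0955))
   = 0.5863 − (0.000038)/(0.094900) = 0.585897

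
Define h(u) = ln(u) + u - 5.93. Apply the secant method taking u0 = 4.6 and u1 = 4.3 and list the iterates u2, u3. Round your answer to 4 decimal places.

4.4399, 4.4395

h(4.6) = 0.196056, h(4.3) = -0.171385
u2 = 4.300000 − (-0.171385)·(4.300000 − 4.600000) / (-0.171385 − 0.196056) = 4.300000 − (0.051415)/(-0.367441) = 4.439928
h(4.439928) = 0.000567
u3 = 4.439928 − 0.000567·(4.439928 − 4.300000) / (0.000567 − (-0.171385)) = 4.439928 − (0.000079)/(0.171952) = 4.439467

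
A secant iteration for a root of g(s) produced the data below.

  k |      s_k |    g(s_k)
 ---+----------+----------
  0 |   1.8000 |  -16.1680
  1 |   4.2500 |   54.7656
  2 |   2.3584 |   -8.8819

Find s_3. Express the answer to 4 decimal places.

2.6224

s_3 = 2.3584 − (-8.8819)·(2.3584 − 4.2500) / (-8.8819 − 54.7656)
   = 2.3584 − (16.801002)/(-63.647500) = 2.622370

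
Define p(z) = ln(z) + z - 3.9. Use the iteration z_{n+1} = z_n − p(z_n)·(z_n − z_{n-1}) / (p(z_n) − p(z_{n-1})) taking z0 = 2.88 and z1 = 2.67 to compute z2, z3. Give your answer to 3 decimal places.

2.852, 2.852

p(2.88) = 0.03779, p(2.67) = -0.24792
z2 = 2.67000 − (-0.24792)·(2.67000 − 2.88000) / (-0.24792 − 0.03779) = 2.67000 − (0.05206)/(-0.28571) = 2.85222
p(2.85222) = 0.00032
z3 = 2.85222 − 0.00032·(2.85222 − 2.67000) / (0.00032 − (-0.24792)) = 2.85222 − (0.00006)/(0.24824) = 2.85199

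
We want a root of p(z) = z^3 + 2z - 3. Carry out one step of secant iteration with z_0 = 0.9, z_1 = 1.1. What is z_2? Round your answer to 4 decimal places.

0.9940

p(0.9) = -0.471000, p(1.1) = 0.531000
z_2 = 1.100000 − 0.531000·(1.100000 − 0.900000) / (0.531000 − (-0.471000)) = 1.100000 − (0.106200)/(1.002000) = 0.994012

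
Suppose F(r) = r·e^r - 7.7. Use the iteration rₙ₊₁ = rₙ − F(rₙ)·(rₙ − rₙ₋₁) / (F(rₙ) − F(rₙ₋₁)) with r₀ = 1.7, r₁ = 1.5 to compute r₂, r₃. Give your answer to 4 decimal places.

F(1.7) = 1.605711, F(1.5) = -0.977466
r₂ = 1.500000 − (-0.977466)·(1.500000 − 1.700000) / (-0.977466 − 1.605711) = 1.500000 − (0.195493)/(-2.583177) = 1.575679
F(1.575679) = -0.083127
r₃ = 1.575679 − (-0.083127)·(1.575679 − 1.500000) / (-0.083127 − (-0.977466)) = 1.575679 − (-0.006291)/(0.894340) = 1.582714

1.5757, 1.5827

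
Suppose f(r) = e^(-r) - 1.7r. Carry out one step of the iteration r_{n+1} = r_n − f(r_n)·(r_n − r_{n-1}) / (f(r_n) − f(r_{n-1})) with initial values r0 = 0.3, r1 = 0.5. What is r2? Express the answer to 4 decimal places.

f(0.3) = 0.230818, f(0.5) = -0.243469
r2 = 0.500000 − (-0.243469)·(0.500000 − 0.300000) / (-0.243469 − 0.230818) = 0.500000 − (-0.048694)/(-0.474288) = 0.397333

0.3973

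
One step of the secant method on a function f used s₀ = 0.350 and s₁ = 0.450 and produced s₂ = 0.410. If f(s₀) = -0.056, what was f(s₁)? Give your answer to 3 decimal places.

The secant line through (0.350, -0.056) and (0.450, f(s₁)) crosses zero at s₂ = 0.410.
So (0.350, -0.056), (0.450, f(s₁)), (0.410, 0) are collinear:
f(s₁) = -0.056 · (0.450 − 0.410) / (0.350 − 0.410) = -0.056 · (0.04000)/(-0.06000) = 0.03733

0.037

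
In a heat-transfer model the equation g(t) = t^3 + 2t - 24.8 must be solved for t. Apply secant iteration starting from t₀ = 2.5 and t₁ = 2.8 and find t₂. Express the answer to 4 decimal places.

2.6808

g(2.5) = -4.175000, g(2.8) = 2.752000
t₂ = 2.800000 − 2.752000·(2.800000 − 2.500000) / (2.752000 − (-4.175000)) = 2.800000 − (0.825600)/(6.927000) = 2.680814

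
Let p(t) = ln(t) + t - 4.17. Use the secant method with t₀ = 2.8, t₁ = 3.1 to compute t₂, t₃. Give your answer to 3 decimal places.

p(2.8) = -0.34038, p(3.1) = 0.06140
t₂ = 3.10000 − 0.06140·(3.10000 − 2.80000) / (0.06140 − (-0.34038)) = 3.10000 − (0.01842)/(0.40178) = 3.05415
p(3.05415) = 0.00065
t₃ = 3.05415 − 0.00065·(3.05415 − 3.10000) / (0.00065 − 0.06140) = 3.05415 − (-0.00003)/(-0.06075) = 3.05366

3.054, 3.054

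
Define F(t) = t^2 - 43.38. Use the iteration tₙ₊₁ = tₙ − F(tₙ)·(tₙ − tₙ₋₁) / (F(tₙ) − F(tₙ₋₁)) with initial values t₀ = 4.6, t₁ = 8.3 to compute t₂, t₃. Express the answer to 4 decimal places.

F(4.6) = -22.220000, F(8.3) = 25.510000
t₂ = 8.300000 − 25.510000·(8.300000 − 4.600000) / (25.510000 − (-22.220000)) = 8.300000 − (94.387000)/(47.730000) = 6.322481
F(6.322481) = -3.406239
t₃ = 6.322481 − (-3.406239)·(6.322481 − 8.300000) / (-3.406239 − 25.510000) = 6.322481 − (6.735903)/(-28.916239) = 6.555426

6.3225, 6.5554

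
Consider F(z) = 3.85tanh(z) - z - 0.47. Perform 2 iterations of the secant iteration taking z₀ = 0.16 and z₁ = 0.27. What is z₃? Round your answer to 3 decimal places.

0.167

F(0.16) = -0.01920, F(0.27) = 0.27496
z₂ = 0.27000 − 0.27496·(0.27000 − 0.16000) / (0.27496 − (-0.01920)) = 0.27000 − (0.03025)/(0.29416) = 0.16718
F(0.16718) = 0.00054
z₃ = 0.16718 − 0.00054·(0.16718 − 0.27000) / (0.00054 − 0.27496) = 0.16718 − (-0.00006)/(-0.27442) = 0.16698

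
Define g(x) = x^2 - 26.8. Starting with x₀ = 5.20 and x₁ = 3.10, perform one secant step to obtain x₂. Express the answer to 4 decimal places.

5.1711

g(5.20) = 0.240000, g(3.10) = -17.190000
x₂ = 3.100000 − (-17.190000)·(3.100000 − 5.200000) / (-17.190000 − 0.240000) = 3.100000 − (36.099000)/(-17.430000) = 5.171084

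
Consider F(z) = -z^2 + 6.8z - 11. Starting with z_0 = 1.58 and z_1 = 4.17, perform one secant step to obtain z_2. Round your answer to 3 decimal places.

4.201

F(1.58) = -2.75240, F(4.17) = -0.03290
z_2 = 4.17000 − (-0.03290)·(4.17000 − 1.58000) / (-0.03290 − (-2.75240)) = 4.17000 − (-0.08521)/(2.71950) = 4.20133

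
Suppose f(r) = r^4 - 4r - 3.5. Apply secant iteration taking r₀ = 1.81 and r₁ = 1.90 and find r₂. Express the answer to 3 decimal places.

f(1.81) = -0.00717, f(1.90) = 1.93210
r₂ = 1.90000 − 1.93210·(1.90000 − 1.81000) / (1.93210 − (-0.00717)) = 1.90000 − (0.17389)/(1.93927) = 1.81033

1.810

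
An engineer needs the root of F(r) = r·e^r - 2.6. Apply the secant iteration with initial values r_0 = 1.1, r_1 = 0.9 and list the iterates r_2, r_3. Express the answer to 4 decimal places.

0.9708, 0.9783

F(1.1) = 0.704583, F(0.9) = -0.386357
r_2 = 0.900000 − (-0.386357)·(0.900000 − 1.100000) / (-0.386357 − 0.704583) = 0.900000 − (0.077271)/(-1.090940) = 0.970830
F(0.970830) = -0.036877
r_3 = 0.970830 − (-0.036877)·(0.970830 − 0.900000) / (-0.036877 − (-0.386357)) = 0.970830 − (-0.002612)/(0.349480) = 0.978304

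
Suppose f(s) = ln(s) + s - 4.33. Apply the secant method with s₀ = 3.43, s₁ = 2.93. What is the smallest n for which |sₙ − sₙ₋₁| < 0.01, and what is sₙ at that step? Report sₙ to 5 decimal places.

f(3.43) = 0.3325603, f(2.93) = -0.3249976
s₂ = 2.9300000 − (-0.3249976)·(-0.5000000)/(-0.6575578) = 3.1771247;  |Δ| = 0.2471247
f(3.1771247) = 0.0031013
s₃ = 3.1771247 − 0.0031013·(0.2471247)/(0.3280989) = 3.1747888;  |Δ| = 0.0023359
|s₃ − s₂| = 0.0023359 < 0.01

n = 3, sₙ = 3.17479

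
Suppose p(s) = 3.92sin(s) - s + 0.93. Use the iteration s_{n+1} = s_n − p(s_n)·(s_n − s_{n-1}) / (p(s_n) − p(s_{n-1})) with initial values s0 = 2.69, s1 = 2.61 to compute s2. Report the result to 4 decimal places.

2.6789

p(2.69) = -0.049316, p(2.61) = 0.307075
s2 = 2.610000 − 0.307075·(2.610000 − 2.690000) / (0.307075 − (-0.049316)) = 2.610000 − (-0.024566)/(0.356390) = 2.678930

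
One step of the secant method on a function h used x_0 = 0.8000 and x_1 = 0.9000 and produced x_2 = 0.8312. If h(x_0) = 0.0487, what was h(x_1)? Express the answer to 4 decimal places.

The secant line through (0.8000, 0.0487) and (0.9000, h(x_1)) crosses zero at x_2 = 0.8312.
So (0.8000, 0.0487), (0.9000, h(x_1)), (0.8312, 0) are collinear:
h(x_1) = 0.0487 · (0.9000 − 0.8312) / (0.8000 − 0.8312) = 0.0487 · (0.068800)/(-0.031200) = -0.107390

-0.1074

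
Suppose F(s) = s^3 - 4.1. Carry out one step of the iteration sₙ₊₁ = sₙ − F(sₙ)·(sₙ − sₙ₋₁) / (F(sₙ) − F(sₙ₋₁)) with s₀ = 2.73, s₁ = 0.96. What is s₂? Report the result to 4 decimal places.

F(2.73) = 16.246417, F(0.96) = -3.215264
s₂ = 0.960000 − (-3.215264)·(0.960000 − 2.730000) / (-3.215264 − 16.246417) = 0.960000 − (5.691017)/(-19.461681) = 1.252422

1.2524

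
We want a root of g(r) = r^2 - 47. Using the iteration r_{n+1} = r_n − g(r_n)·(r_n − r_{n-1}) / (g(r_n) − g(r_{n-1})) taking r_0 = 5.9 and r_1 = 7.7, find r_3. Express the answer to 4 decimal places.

g(5.9) = -12.190000, g(7.7) = 12.290000
r_2 = 7.700000 − 12.290000·(7.700000 − 5.900000) / (12.290000 − (-12.190000)) = 7.700000 − (22.122000)/(24.480000) = 6.796324
g(6.796324) = -0.809986
r_3 = 6.796324 − (-0.809986)·(6.796324 − 7.700000) / (-0.809986 − 12.290000) = 6.796324 − (0.731966)/(-13.099986) = 6.852199

6.8522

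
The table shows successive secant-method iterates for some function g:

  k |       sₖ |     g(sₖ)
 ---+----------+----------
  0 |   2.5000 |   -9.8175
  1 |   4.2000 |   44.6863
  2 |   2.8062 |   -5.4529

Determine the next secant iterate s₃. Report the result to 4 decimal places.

s₃ = 2.8062 − (-5.4529)·(2.8062 − 4.2000) / (-5.4529 − 44.6863)
   = 2.8062 − (7.600252)/(-50.139200) = 2.957783

2.9578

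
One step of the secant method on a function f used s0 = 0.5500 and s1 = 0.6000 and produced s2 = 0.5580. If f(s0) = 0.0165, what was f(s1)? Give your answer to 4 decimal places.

-0.0866

The secant line through (0.5500, 0.0165) and (0.6000, f(s1)) crosses zero at s2 = 0.5580.
So (0.5500, 0.0165), (0.6000, f(s1)), (0.5580, 0) are collinear:
f(s1) = 0.0165 · (0.6000 − 0.5580) / (0.5500 − 0.5580) = 0.0165 · (0.042000)/(-0.008000) = -0.086625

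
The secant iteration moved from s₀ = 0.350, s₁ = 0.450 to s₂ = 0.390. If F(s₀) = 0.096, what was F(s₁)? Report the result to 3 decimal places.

-0.144

The secant line through (0.350, 0.096) and (0.450, F(s₁)) crosses zero at s₂ = 0.390.
So (0.350, 0.096), (0.450, F(s₁)), (0.390, 0) are collinear:
F(s₁) = 0.096 · (0.450 − 0.390) / (0.350 − 0.390) = 0.096 · (0.06000)/(-0.04000) = -0.14400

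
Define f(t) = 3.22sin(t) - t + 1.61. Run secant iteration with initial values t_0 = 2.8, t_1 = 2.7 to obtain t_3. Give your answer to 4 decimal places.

2.7723

f(2.8) = -0.111338, f(2.7) = 0.286163
t_2 = 2.700000 − 0.286163·(2.700000 − 2.800000) / (0.286163 − (-0.111338)) = 2.700000 − (-0.028616)/(0.397501) = 2.771990
f(2.771990) = 0.001217
t_3 = 2.771990 − 0.001217·(2.771990 − 2.700000) / (0.001217 − 0.286163) = 2.771990 − (0.000088)/(-0.284946) = 2.772298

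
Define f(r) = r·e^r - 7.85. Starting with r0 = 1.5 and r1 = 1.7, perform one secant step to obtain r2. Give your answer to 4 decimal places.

f(1.5) = -1.127466, f(1.7) = 1.455711
r2 = 1.700000 − 1.455711·(1.700000 − 1.500000) / (1.455711 − (-1.127466)) = 1.700000 − (0.291142)/(2.583177) = 1.587293

1.5873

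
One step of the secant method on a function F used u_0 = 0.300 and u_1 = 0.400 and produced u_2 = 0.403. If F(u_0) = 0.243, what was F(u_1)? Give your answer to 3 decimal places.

0.007

The secant line through (0.300, 0.243) and (0.400, F(u_1)) crosses zero at u_2 = 0.403.
So (0.300, 0.243), (0.400, F(u_1)), (0.403, 0) are collinear:
F(u_1) = 0.243 · (0.400 − 0.403) / (0.300 − 0.403) = 0.243 · (-0.00300)/(-0.10300) = 0.00708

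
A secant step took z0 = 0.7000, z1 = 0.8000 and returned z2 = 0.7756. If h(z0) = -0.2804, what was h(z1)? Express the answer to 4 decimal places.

0.0905

The secant line through (0.7000, -0.2804) and (0.8000, h(z1)) crosses zero at z2 = 0.7756.
So (0.7000, -0.2804), (0.8000, h(z1)), (0.7756, 0) are collinear:
h(z1) = -0.2804 · (0.8000 − 0.7756) / (0.7000 − 0.7756) = -0.2804 · (0.024400)/(-0.075600) = 0.090499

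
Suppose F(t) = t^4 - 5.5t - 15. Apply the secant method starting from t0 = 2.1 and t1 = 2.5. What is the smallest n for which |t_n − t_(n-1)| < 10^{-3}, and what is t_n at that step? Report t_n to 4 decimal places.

F(2.1) = -7.101900, F(2.5) = 10.312500
t2 = 2.500000 − 10.312500·(0.400000)/(17.414400) = 2.263127;  |Δ| = 0.236873
F(2.263127) = -1.214936
t3 = 2.263127 − (-1.214936)·(-0.236873)/(-11.527436) = 2.288092;  |Δ| = 0.024965
F(2.288092) = -0.175445
t4 = 2.288092 − (-0.175445)·(0.024965)/(1.039491) = 2.292306;  |Δ| = 0.004214
F(2.292306) = 0.003839
t5 = 2.292306 − 0.003839·(0.004214)/(0.179284) = 2.292216;  |Δ| = 0.000090
|t5 − t4| = 0.000090 < 10^{-3}

n = 5, t_n = 2.2922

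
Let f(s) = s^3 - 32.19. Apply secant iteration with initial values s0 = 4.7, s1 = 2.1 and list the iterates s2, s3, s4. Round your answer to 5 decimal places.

f(4.7) = 71.6330000, f(2.1) = -22.9290000
s2 = 2.1000000 − (-22.9290000)·(2.1000000 − 4.7000000) / (-22.9290000 − 71.6330000) = 2.1000000 − (59.6154000)/(-94.5620000) = 2.7304372
f(2.7304372) = -11.8338068
s3 = 2.7304372 − (-11.8338068)·(2.7304372 − 2.1000000) / (-11.8338068 − (-22.9290000)) = 2.7304372 − (-7.4604717)/(11.0951932) = 3.4028429
f(3.4028429) = 7.2126751
s4 = 3.4028429 − 7.2126751·(3.4028429 − 2.7304372) / (7.2126751 − (-11.8338068)) = 3.4028429 − (4.8498442)/(19.0464819) = 3.1482109

2.73044, 3.40284, 3.14821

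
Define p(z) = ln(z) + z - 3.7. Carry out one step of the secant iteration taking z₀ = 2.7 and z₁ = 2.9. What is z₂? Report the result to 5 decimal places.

p(2.7) = -0.0067482, p(2.9) = 0.2647107
z₂ = 2.9000000 − 0.2647107·(2.9000000 − 2.7000000) / (0.2647107 − (-0.0067482)) = 2.9000000 − (0.0529421)/(0.2714590) = 2.7049718

2.70497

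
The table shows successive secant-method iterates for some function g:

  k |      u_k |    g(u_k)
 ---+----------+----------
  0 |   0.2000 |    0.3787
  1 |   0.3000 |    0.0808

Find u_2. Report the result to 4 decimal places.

0.3271

u_2 = 0.3000 − 0.0808·(0.3000 − 0.2000) / (0.0808 − 0.3787)
   = 0.3000 − (0.008080)/(-0.297900) = 0.327123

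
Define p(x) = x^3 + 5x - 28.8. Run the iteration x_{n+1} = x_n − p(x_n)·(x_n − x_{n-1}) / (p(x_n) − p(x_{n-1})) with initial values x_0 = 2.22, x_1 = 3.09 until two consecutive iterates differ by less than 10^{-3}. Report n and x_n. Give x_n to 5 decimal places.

n = 5, x_n = 2.52817

p(2.22) = -6.7589520, p(3.09) = 16.1536290
x_2 = 3.0900000 − 16.1536290·(0.8700000)/(22.9125810) = 2.4766402;  |Δ| = 0.6133598
p(2.4766402) = -1.2257165
x_3 = 2.4766402 − (-1.2257165)·(-0.6133598)/(-17.3793455) = 2.5198987;  |Δ| = 0.0432586
p(2.5198987) = -0.1994283
x_4 = 2.5198987 − (-0.1994283)·(0.0432586)/(1.0262883) = 2.5283047;  |Δ| = 0.0084060
p(2.5283047) = 0.0032680
x_5 = 2.5283047 − 0.0032680·(0.0084060)/(0.2026962) = 2.5281692;  |Δ| = 0.0001355
|x_5 − x_4| = 0.0001355 < 10^{-3}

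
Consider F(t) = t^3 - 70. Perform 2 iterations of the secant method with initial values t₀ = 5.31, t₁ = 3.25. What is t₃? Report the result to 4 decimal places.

F(5.31) = 79.721291, F(3.25) = -35.671875
t₂ = 3.250000 − (-35.671875)·(3.250000 − 5.310000) / (-35.671875 − 79.721291) = 3.250000 − (73.484062)/(-115.393166) = 3.886815
F(3.886815) = -11.280614
t₃ = 3.886815 − (-11.280614)·(3.886815 − 3.250000) / (-11.280614 − (-35.671875)) = 3.886815 − (-7.183661)/(24.391261) = 4.181332

4.1813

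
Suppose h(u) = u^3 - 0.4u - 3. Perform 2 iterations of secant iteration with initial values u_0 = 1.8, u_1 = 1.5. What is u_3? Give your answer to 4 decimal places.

1.5347

h(1.8) = 2.112000, h(1.5) = -0.225000
u_2 = 1.500000 − (-0.225000)·(1.500000 − 1.800000) / (-0.225000 − 2.112000) = 1.500000 − (0.067500)/(-2.337000) = 1.528883
h(1.528883) = -0.037814
u_3 = 1.528883 − (-0.037814)·(1.528883 − 1.500000) / (-0.037814 − (-0.225000)) = 1.528883 − (-0.001092)/(0.187186) = 1.534718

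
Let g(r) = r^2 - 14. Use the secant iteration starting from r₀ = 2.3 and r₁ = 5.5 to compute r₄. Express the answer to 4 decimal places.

3.7446

g(2.3) = -8.710000, g(5.5) = 16.250000
r₂ = 5.500000 − 16.250000·(5.500000 − 2.300000) / (16.250000 − (-8.710000)) = 5.500000 − (52.000000)/(24.960000) = 3.416667
g(3.416667) = -2.326389
r₃ = 3.416667 − (-2.326389)·(3.416667 − 5.500000) / (-2.326389 − 16.250000) = 3.416667 − (4.846644)/(-18.576389) = 3.677570
g(3.677570) = -0.475478
r₄ = 3.677570 − (-0.475478)·(3.677570 − 3.416667) / (-0.475478 − (-2.326389)) = 3.677570 − (-0.124054)/(1.850911) = 3.744593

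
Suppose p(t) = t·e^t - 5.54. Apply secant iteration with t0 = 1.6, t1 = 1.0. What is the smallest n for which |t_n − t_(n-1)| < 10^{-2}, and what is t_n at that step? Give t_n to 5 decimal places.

p(1.6) = 2.3848519, p(1.0) = -2.8217182
t2 = 1.0000000 − (-2.8217182)·(-0.6000000)/(-5.2065701) = 1.3251720;  |Δ| = 0.3251720
p(1.3251720) = -0.5535995
t3 = 1.3251720 − (-0.5535995)·(0.3251720)/(2.2681186) = 1.4045396;  |Δ| = 0.0793676
p(1.4045396) = 0.1816038
t4 = 1.4045396 − 0.1816038·(0.0793676)/(0.7352034) = 1.3849349;  |Δ| = 0.0196047
p(1.3849349) = -0.0077866
t5 = 1.3849349 − (-0.0077866)·(-0.0196047)/(-0.1893904) = 1.3857409;  |Δ| = 0.0008060
|t5 − t4| = 0.0008060 < 10^{-2}

n = 5, t_n = 1.38574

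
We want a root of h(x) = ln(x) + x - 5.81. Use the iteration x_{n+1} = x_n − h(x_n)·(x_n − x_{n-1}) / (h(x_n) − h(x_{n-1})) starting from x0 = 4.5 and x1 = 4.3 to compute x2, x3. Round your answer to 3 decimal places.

h(4.5) = 0.19408, h(4.3) = -0.05138
x2 = 4.30000 − (-0.05138)·(4.30000 − 4.50000) / (-0.05138 − 0.19408) = 4.30000 − (0.01028)/(-0.24546) = 4.34187
h(4.34187) = 0.00017
x3 = 4.34187 − 0.00017·(4.34187 − 4.30000) / (0.00017 − (-0.05138)) = 4.34187 − (0.00001)/(0.05156) = 4.34173

4.342, 4.342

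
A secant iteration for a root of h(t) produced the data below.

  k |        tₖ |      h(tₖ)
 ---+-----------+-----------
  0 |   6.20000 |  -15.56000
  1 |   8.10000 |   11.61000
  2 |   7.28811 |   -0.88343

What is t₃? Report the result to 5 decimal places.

t₃ = 7.28811 − (-0.88343)·(7.28811 − 8.10000) / (-0.88343 − 11.61000)
   = 7.28811 − (0.7172480)/(-12.4934300) = 7.3455200

7.34552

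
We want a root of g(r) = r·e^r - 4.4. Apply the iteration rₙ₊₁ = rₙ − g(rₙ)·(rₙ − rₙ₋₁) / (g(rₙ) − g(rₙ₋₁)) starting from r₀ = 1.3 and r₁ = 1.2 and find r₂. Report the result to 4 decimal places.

1.2529

g(1.3) = 0.370086, g(1.2) = -0.415860
r₂ = 1.200000 − (-0.415860)·(1.200000 − 1.300000) / (-0.415860 − 0.370086) = 1.200000 − (0.041586)/(-0.785945) = 1.252912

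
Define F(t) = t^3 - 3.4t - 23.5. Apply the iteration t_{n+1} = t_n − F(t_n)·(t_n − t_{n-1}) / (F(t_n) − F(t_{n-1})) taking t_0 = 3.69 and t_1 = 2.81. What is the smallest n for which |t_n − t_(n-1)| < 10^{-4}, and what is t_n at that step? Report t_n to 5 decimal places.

F(3.69) = 14.1974090, F(2.81) = -10.8659590
t_2 = 2.8100000 − (-10.8659590)·(-0.8800000)/(-25.0633680) = 3.1915147;  |Δ| = 0.3815147
F(3.1915147) = -1.8431272
t_3 = 3.1915147 − (-1.8431272)·(0.3815147)/(9.0228318) = 3.2694481;  |Δ| = 0.0779334
F(3.2694481) = 0.3319595
t_4 = 3.2694481 − 0.3319595·(0.0779334)/(2.1750866) = 3.2575540;  |Δ| = 0.0118941
F(3.2575540) = -0.0076337
t_5 = 3.2575540 − (-0.0076337)·(-0.0118941)/(-0.3395932) = 3.2578214;  |Δ| = 0.0002674
F(3.2578214) = -0.0000304
t_6 = 3.2578214 − (-0.0000304)·(0.0002674)/(0.0076033) = 3.2578225;  |Δ| = 0.0000011
|t_6 − t_5| = 0.0000011 < 10^{-4}

n = 6, t_n = 3.25782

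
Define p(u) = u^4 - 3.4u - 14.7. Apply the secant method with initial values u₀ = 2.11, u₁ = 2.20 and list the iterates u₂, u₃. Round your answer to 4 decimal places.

2.1660, 2.1674

p(2.11) = -2.052806, p(2.20) = 1.245600
u₂ = 2.200000 − 1.245600·(2.200000 − 2.110000) / (1.245600 − (-2.052806)) = 2.200000 − (0.112104)/(3.298406) = 2.166013
p(2.166013) = -0.053230
u₃ = 2.166013 − (-0.053230)·(2.166013 − 2.200000) / (-0.053230 − 1.245600) = 2.166013 − (0.001809)/(-1.298830) = 2.167406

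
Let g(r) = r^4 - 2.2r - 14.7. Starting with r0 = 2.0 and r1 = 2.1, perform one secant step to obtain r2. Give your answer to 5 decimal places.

g(2.0) = -3.1000000, g(2.1) = 0.1281000
r2 = 2.1000000 − 0.1281000·(2.1000000 − 2.0000000) / (0.1281000 − (-3.1000000)) = 2.1000000 − (0.0128100)/(3.2281000) = 2.0960317

2.09603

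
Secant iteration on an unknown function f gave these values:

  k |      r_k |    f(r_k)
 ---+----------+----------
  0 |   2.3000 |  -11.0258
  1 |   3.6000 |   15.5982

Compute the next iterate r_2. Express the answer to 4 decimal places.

2.8384

r_2 = 3.6000 − 15.5982·(3.6000 − 2.3000) / (15.5982 − (-11.0258))
   = 3.6000 − (20.277660)/(26.624000) = 2.838369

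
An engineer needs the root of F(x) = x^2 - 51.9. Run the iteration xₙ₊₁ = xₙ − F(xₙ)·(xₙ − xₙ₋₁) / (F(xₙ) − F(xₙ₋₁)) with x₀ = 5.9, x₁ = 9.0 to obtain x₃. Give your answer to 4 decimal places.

F(5.9) = -17.090000, F(9.0) = 29.100000
x₂ = 9.000000 − 29.100000·(9.000000 − 5.900000) / (29.100000 − (-17.090000)) = 9.000000 − (90.210000)/(46.190000) = 7.046980
F(7.046980) = -2.240075
x₃ = 7.046980 − (-2.240075)·(7.046980 − 9.000000) / (-2.240075 − 29.100000) = 7.046980 − (4.374911)/(-31.340075) = 7.186575

7.1866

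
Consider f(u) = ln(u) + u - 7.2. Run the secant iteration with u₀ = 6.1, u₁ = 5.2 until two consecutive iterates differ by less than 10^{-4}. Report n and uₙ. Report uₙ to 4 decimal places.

n = 4, uₙ = 5.4960

f(6.1) = 0.708289, f(5.2) = -0.351341
u₂ = 5.200000 − (-0.351341)·(-0.900000)/(-1.059630) = 5.498413;  |Δ| = 0.298413
f(5.498413) = 0.002872
u₃ = 5.498413 − 0.002872·(0.298413)/(0.354214) = 5.495993;  |Δ| = 0.002420
f(5.495993) = 0.000012
u₄ = 5.495993 − 0.000012·(-0.002420)/(-0.002860) = 5.495983;  |Δ| = 0.000010
|u₄ − u₃| = 0.000010 < 10^{-4}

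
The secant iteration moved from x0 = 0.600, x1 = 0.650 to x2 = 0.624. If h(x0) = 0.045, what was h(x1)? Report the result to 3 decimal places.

-0.049

The secant line through (0.600, 0.045) and (0.650, h(x1)) crosses zero at x2 = 0.624.
So (0.600, 0.045), (0.650, h(x1)), (0.624, 0) are collinear:
h(x1) = 0.045 · (0.650 − 0.624) / (0.600 − 0.624) = 0.045 · (0.02600)/(-0.02400) = -0.04875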